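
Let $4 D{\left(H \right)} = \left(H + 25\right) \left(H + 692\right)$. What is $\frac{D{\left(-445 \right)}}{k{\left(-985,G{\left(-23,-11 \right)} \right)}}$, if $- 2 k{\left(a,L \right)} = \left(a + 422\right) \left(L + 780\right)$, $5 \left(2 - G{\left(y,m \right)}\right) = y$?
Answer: $- \frac{4550}{38847} \approx -0.11713$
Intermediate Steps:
$G{\left(y,m \right)} = 2 - \frac{y}{5}$
$D{\left(H \right)} = \frac{\left(25 + H\right) \left(692 + H\right)}{4}$ ($D{\left(H \right)} = \frac{\left(H + 25\right) \left(H + 692\right)}{4} = \frac{\left(25 + H\right) \left(692 + H\right)}{4}$)
$k{\left(a,L \right)} = - \frac{\left(422 + a\right) \left(780 + L\right)}{2}$ ($k{\left(a,L \right)} = - \frac{\left(a + 422\right) \left(L + 780\right)}{2} = - \frac{\left(422 + a\right) \left(780 + L\right)}{2}$)
$\frac{D{\left(-445 \right)}}{k{\left(-985,G{\left(-23,-11 \right)} \right)}} = \frac{4325 + \frac{\left(-445\right)^{2}}{4} + \frac{717}{4} \left(-445\right)}{-164580 - -384150 - 211 \left(2 - - \frac{23}{5}\right) - \frac{1}{2} \left(2 - - \frac{23}{5}\right) \left(-985\right)} = \frac{4325 + \frac{1}{4} \cdot 198025 - \frac{319065}{4}}{-164580 + 384150 - 211 \left(2 + \frac{23}{5}\right) - \frac{1}{2} \left(2 + \frac{23}{5}\right) \left(-985\right)} = \frac{4325 + \frac{198025}{4} - \frac{319065}{4}}{-164580 + 384150 - \frac{6963}{5} - \frac{33}{10} \left(-985\right)} = - \frac{25935}{-164580 + 384150 - \frac{6963}{5} + \frac{6501}{2}} = - \frac{25935}{\frac{2214279}{10}} = \left(-25935\right) \frac{10}{2214279} = - \frac{4550}{38847}$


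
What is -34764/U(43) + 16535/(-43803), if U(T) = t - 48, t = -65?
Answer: 1520899037/4949739 ≈ 307.27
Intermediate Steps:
U(T) = -113 (U(T) = -65 - 48 = -113)
-34764/U(43) + 16535/(-43803) = -34764/(-113) + 16535/(-43803) = -34764*(-1/113) + 16535*(-1/43803) = 34764/113 - 16535/43803 = 1520899037/4949739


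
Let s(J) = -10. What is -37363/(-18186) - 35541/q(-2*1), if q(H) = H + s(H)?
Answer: 107799497/36372 ≈ 2963.8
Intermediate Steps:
q(H) = -10 + H (q(H) = H - 10 = -10 + H)
-37363/(-18186) - 35541/q(-2*1) = -37363/(-18186) - 35541/(-10 - 2*1) = -37363*(-1/18186) - 35541/(-10 - 2) = 37363/18186 - 35541/(-12) = 37363/18186 - 35541*(-1/12) = 37363/18186 + 11847/4 = 107799497/36372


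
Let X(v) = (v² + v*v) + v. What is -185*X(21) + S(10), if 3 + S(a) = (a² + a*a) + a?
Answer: -166848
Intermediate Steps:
S(a) = -3 + a + 2*a² (S(a) = -3 + ((a² + a*a) + a) = -3 + ((a² + a²) + a) = -3 + (2*a² + a) = -3 + (a + 2*a²) = -3 + a + 2*a²)
X(v) = v + 2*v² (X(v) = (v² + v²) + v = 2*v² + v = v + 2*v²)
-185*X(21) + S(10) = -3885*(1 + 2*21) + (-3 + 10 + 2*10²) = -3885*(1 + 42) + (-3 + 10 + 2*100) = -3885*43 + (-3 + 10 + 200) = -185*903 + 207 = -167055 + 207 = -166848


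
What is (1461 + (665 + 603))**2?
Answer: 7447441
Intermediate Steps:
(1461 + (665 + 603))**2 = (1461 + 1268)**2 = 2729**2 = 7447441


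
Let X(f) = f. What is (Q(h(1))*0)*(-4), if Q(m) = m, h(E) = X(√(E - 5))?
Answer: 0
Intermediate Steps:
h(E) = √(-5 + E) (h(E) = √(E - 5) = √(-5 + E))
(Q(h(1))*0)*(-4) = (√(-5 + 1)*0)*(-4) = (√(-4)*0)*(-4) = ((2*I)*0)*(-4) = 0*(-4) = 0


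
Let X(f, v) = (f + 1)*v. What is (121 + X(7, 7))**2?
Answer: 31329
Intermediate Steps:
X(f, v) = v*(1 + f) (X(f, v) = (1 + f)*v = v*(1 + f))
(121 + X(7, 7))**2 = (121 + 7*(1 + 7))**2 = (121 + 7*8)**2 = (121 + 56)**2 = 177**2 = 31329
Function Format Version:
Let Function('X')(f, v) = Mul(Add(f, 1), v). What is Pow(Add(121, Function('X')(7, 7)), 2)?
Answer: 31329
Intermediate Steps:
Function('X')(f, v) = Mul(v, Add(1, f)) (Function('X')(f, v) = Mul(Add(1, f), v) = Mul(v, Add(1, f)))
Pow(Add(121, Function('X')(7, 7)), 2) = Pow(Add(121, Mul(7, Add(1, 7))), 2) = Pow(Add(121, Mul(7, 8)), 2) = Pow(Add(121, 56), 2) = Pow(177, 2) = 31329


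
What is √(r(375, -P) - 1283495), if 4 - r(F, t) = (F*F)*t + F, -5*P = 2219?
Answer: I*√63693241 ≈ 7980.8*I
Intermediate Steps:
P = -2219/5 (P = -⅕*2219 = -2219/5 ≈ -443.80)
r(F, t) = 4 - F - t*F² (r(F, t) = 4 - ((F*F)*t + F) = 4 - (F²*t + F) = 4 - (t*F² + F) = 4 - (F + t*F²) = 4 + (-F - t*F²) = 4 - F - t*F²)
√(r(375, -P) - 1283495) = √((4 - 1*375 - 1*(-1*(-2219/5))*375²) - 1283495) = √((4 - 375 - 1*2219/5*140625) - 1283495) = √((4 - 375 - 62409375) - 1283495) = √(-62409746 - 1283495) = √(-63693241) = I*√63693241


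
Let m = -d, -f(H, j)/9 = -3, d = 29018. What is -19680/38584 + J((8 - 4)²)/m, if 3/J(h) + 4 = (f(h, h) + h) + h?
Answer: -3926149869/7697459770 ≈ -0.51006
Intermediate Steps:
f(H, j) = 27 (f(H, j) = -9*(-3) = 27)
m = -29018 (m = -1*29018 = -29018)
J(h) = 3/(23 + 2*h) (J(h) = 3/(-4 + ((27 + h) + h)) = 3/(-4 + (27 + 2*h)) = 3/(23 + 2*h))
-19680/38584 + J((8 - 4)²)/m = -19680/38584 + (3/(23 + 2*(8 - 4)²))/(-29018) = -19680*1/38584 + (3/(23 + 2*4²))*(-1/29018) = -2460/4823 + (3/(23 + 2*16))*(-1/29018) = -2460/4823 + (3/(23 + 32))*(-1/29018) = -2460/4823 + (3/55)*(-1/29018) = -2460/4823 - 3/1595990 = -3926149869/7697459770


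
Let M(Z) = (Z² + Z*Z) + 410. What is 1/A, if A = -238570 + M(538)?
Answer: 1/340728 ≈ 2.9349e-6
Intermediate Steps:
M(Z) = 410 + 2*Z² (M(Z) = (Z² + Z²) + 410 = 2*Z² + 410 = 410 + 2*Z²)
A = 340728 (A = -238570 + (410 + 2*538²) = -238570 + (410 + 2*289444) = -238570 + (410 + 578888) = -238570 + 579298 = 340728)
1/A = 1/340728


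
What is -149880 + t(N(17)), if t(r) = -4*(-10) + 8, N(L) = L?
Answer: -149832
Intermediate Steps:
t(r) = 48 (t(r) = 40 + 8 = 48)
-149880 + t(N(17)) = -149880 + 48 = -149832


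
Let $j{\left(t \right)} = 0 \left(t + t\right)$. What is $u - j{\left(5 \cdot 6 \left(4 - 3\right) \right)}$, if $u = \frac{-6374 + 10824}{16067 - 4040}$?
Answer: $\frac{4450}{12027} \approx 0.37$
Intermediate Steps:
$j{\left(t \right)} = 0$ ($j{\left(t \right)} = 0 \cdot 2 t = 0$)
$u = \frac{4450}{12027}$ ($u = \frac{4450}{16067 - 4040} = \frac{4450}{12027} \approx 0.37$)
$u - j{\left(5 \cdot 6 \left(4 - 3\right) \right)} = \frac{4450}{12027} - 0 = \frac{4450}{12027} + 0 = \frac{4450}{12027}$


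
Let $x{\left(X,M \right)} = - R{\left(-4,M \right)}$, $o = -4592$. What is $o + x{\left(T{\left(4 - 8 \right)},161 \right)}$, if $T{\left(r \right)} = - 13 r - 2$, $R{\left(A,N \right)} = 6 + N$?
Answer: $-4759$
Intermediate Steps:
$T{\left(r \right)} = -2 - 13 r$
$x{\left(X,M \right)} = -6 - M$ ($x{\left(X,M \right)} = - (6 + M) = -6 - M$)
$o + x{\left(T{\left(4 - 8 \right)},161 \right)} = -4592 - 167 = -4759$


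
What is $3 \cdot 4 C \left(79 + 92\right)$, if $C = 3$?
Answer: $6156$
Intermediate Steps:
$3 \cdot 4 C \left(79 + 92\right) = 3 \cdot 4 \cdot 3 \left(79 + 92\right) = 12 \cdot 3 \cdot 171 = 36 \cdot 171 = 6156$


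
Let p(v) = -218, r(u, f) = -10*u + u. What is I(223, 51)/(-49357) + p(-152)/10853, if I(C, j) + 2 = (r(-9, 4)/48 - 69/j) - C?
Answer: -2263456695/145702653712 ≈ -0.015535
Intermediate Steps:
r(u, f) = -9*u
I(C, j) = -5/16 - C - 69/j (I(C, j) = -2 + ((-9*(-9)/48 - 69/j) - C) = -2 + ((81*(1/48) - 69/j) - C) = -2 + ((27/16 - 69/j) - C) = -2 + (27/16 - C - 69/j) = -5/16 - C - 69/j)
I(223, 51)/(-49357) + p(-152)/10853 = (-5/16 - 1*223 - 69/51)/(-49357) - 218/10853 = (-5/16 - 223 - 69*1/51)*(-1/49357) - 218*1/10853 = (-5/16 - 223 - 23/17)*(-1/49357) - 218/10853 = -61109/272*(-1/49357) - 218/10853 = 61109/13425104 - 218/10853 = -2263456695/145702653712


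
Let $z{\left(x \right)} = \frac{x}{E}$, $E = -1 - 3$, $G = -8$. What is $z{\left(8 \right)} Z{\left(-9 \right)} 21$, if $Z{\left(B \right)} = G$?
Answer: $336$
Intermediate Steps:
$Z{\left(B \right)} = -8$
$E = -4$ ($E = -1 - 3 = -4$)
$z{\left(x \right)} = - \frac{x}{4}$ ($z{\left(x \right)} = \frac{x}{-4} = x \left(- \frac{1}{4}\right) = - \frac{x}{4}$)
$z{\left(8 \right)} Z{\left(-9 \right)} 21 = \left(- \frac{1}{4}\right) 8 \left(-8\right) 21 = \left(-2\right) \left(-8\right) 21 = 16 \cdot 21 = 336$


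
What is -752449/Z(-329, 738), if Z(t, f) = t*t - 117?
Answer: -752449/108124 ≈ -6.9591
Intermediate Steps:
Z(t, f) = -117 + t² (Z(t, f) = t² - 117 = -117 + t²)
-752449/Z(-329, 738) = -752449/(-117 + (-329)²) = -752449/(-117 + 108241) = -752449/108124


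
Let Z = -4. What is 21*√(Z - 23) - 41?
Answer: -41 + 63*I*√3 ≈ -41.0 + 109.12*I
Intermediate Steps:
21*√(Z - 23) - 41 = 21*√(-4 - 23) - 41 = 21*√(-27) - 41 = 21*(3*I*√3) - 41 = 63*I*√3 - 41 = -41 + 63*I*√3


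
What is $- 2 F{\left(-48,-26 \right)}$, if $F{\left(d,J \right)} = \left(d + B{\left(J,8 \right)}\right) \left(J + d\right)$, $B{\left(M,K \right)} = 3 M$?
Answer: $-18648$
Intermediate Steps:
$F{\left(d,J \right)} = \left(J + d\right) \left(d + 3 J\right)$ ($F{\left(d,J \right)} = \left(d + 3 J\right) \left(J + d\right) = \left(J + d\right) \left(d + 3 J\right)$)
$- 2 F{\left(-48,-26 \right)} = - 2 \left(\left(-48\right)^{2} + 3 \left(-26\right)^{2} + 4 \left(-26\right) \left(-48\right)\right) = - 2 \left(2304 + 3 \cdot 676 + 4992\right) = - 2 \left(2304 + 2028 + 4992\right) = \left(-2\right) 9324 = -18648$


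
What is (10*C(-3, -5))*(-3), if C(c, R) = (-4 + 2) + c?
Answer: 150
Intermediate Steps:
C(c, R) = -2 + c
(10*C(-3, -5))*(-3) = (10*(-2 - 3))*(-3) = (10*(-5))*(-3) = -50*(-3) = 150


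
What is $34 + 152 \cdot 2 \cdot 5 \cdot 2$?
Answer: $3074$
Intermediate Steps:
$34 + 152 \cdot 2 \cdot 5 \cdot 2 = 34 + 152 \cdot 10 \cdot 2 = 34 + 152 \cdot 20 = 34 + 3040 = 3074$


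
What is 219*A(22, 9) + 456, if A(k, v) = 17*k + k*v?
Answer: 125724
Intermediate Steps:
219*A(22, 9) + 456 = 219*(22*(17 + 9)) + 456 = 219*(22*26) + 456 = 219*572 + 456 = 125268 + 456 = 125724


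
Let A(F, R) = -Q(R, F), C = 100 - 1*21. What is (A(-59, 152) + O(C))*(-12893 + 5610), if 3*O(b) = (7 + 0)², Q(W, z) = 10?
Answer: -138377/3 ≈ -46126.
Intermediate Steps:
C = 79 (C = 100 - 21 = 79)
O(b) = 49/3 (O(b) = (7 + 0)²/3 = (⅓)*7² = (⅓)*49 = 49/3)
A(F, R) = -10 (A(F, R) = -1*10 = -10)
(A(-59, 152) + O(C))*(-12893 + 5610) = (-10 + 49/3)*(-12893 + 5610) = (19/3)*(-7283) = -138377/3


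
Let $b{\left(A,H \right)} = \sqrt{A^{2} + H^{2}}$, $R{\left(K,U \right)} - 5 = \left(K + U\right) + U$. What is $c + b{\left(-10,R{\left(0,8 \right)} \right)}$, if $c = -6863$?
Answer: $-6863 + \sqrt{541} \approx -6839.7$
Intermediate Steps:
$R{\left(K,U \right)} = 5 + K + 2 U$ ($R{\left(K,U \right)} = 5 + \left(\left(K + U\right) + U\right) = 5 + \left(K + 2 U\right) = 5 + K + 2 U$)
$c + b{\left(-10,R{\left(0,8 \right)} \right)} = -6863 + \sqrt{\left(-10\right)^{2} + \left(5 + 0 + 2 \cdot 8\right)^{2}} = -6863 + \sqrt{100 + \left(5 + 0 + 16\right)^{2}} = -6863 + \sqrt{100 + 21^{2}} = -6863 + \sqrt{100 + 441} = -6863 + \sqrt{541}$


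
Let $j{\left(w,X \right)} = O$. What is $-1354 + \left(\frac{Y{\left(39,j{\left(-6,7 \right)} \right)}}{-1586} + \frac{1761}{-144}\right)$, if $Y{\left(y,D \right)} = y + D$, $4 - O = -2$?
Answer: $- \frac{52005227}{38064} \approx -1366.3$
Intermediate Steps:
$O = 6$ ($O = 4 - -2 = 4 + 2 = 6$)
$j{\left(w,X \right)} = 6$
$Y{\left(y,D \right)} = D + y$
$-1354 + \left(\frac{Y{\left(39,j{\left(-6,7 \right)} \right)}}{-1586} + \frac{1761}{-144}\right) = -1354 + \left(\frac{6 + 39}{-1586} + \frac{1761}{-144}\right) = -1354 + \left(45 \left(- \frac{1}{1586}\right) + 1761 \left(- \frac{1}{144}\right)\right) = -1354 - \frac{466571}{38064} = - \frac{52005227}{38064}$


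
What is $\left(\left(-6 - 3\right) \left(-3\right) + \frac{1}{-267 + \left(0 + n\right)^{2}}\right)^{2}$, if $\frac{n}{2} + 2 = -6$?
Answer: $\frac{87616}{121} \approx 724.1$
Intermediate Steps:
$n = -16$ ($n = -4 + 2 \left(-6\right) = -4 - 12 = -16$)
$\left(\left(-6 - 3\right) \left(-3\right) + \frac{1}{-267 + \left(0 + n\right)^{2}}\right)^{2} = \left(\left(-6 - 3\right) \left(-3\right) + \frac{1}{-267 + \left(0 - 16\right)^{2}}\right)^{2} = \left(\left(-9\right) \left(-3\right) + \frac{1}{-267 + \left(-16\right)^{2}}\right)^{2} = \left(27 + \frac{1}{-267 + 256}\right)^{2} = \left(27 + \frac{1}{-11}\right)^{2} = \left(27 - \frac{1}{11}\right)^{2} = \left(\frac{296}{11}\right)^{2} = \frac{87616}{121}$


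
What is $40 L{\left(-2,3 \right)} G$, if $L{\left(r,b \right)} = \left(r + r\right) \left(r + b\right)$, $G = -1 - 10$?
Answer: $1760$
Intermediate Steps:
$G = -11$ ($G = -1 - 10 = -11$)
$L{\left(r,b \right)} = 2 r \left(b + r\right)$
$40 L{\left(-2,3 \right)} G = 40 \cdot 2 \left(-2\right) \left(3 - 2\right) \left(-11\right) = 40 \cdot 2 \left(-2\right) 1 \left(-11\right) = 40 \left(-4\right) \left(-11\right) = \left(-160\right) \left(-11\right) = 1760$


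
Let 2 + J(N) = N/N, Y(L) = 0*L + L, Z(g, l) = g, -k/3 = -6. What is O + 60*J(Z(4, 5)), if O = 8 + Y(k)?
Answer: -34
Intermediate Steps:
k = 18 (k = -3*(-6) = 18)
Y(L) = L (Y(L) = 0 + L = L)
O = 26 (O = 8 + 18 = 26)
J(N) = -1 (J(N) = -2 + N/N = -2 + 1 = -1)
O + 60*J(Z(4, 5)) = 26 + 60*(-1) = 26 - 60 = -34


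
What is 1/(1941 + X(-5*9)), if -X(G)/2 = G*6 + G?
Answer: 1/2571 ≈ 0.00038895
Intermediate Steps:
X(G) = -14*G (X(G) = -2*(G*6 + G) = -2*(6*G + G) = -14*G)
1/(1941 + X(-5*9)) = 1/(1941 - (-70)*9) = 1/(1941 - 14*(-45)) = 1/(1941 + 630) = 1/2571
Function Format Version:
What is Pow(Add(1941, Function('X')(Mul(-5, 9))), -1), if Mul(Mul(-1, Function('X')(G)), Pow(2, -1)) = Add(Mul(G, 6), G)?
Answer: Rational(1, 2571) ≈ 0.00038895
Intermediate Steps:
Function('X')(G) = Mul(-14, G) (Function('X')(G) = Mul(-2, Add(Mul(G, 6), G)) = Mul(-2, Add(Mul(6, G), G)) = Mul(-2, Mul(7, G)) = Mul(-14, G))
Pow(Add(1941, Function('X')(Mul(-5, 9))), -1) = Pow(Add(1941, Mul(-14, Mul(-5, 9))), -1) = Pow(Add(1941, Mul(-14, -45)), -1) = Pow(Add(1941, 630), -1) = Pow(2571, -1) = Rational(1, 2571)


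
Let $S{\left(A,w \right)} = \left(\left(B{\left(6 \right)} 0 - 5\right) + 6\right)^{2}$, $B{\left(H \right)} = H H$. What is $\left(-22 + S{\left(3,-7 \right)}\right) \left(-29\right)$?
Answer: $609$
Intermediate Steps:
$B{\left(H \right)} = H^{2}$
$S{\left(A,w \right)} = 1$ ($S{\left(A,w \right)} = \left(\left(6^{2} \cdot 0 - 5\right) + 6\right)^{2} = \left(\left(36 \cdot 0 - 5\right) + 6\right)^{2} = \left(\left(0 - 5\right) + 6\right)^{2} = \left(-5 + 6\right)^{2} = 1^{2} = 1$)
$\left(-22 + S{\left(3,-7 \right)}\right) \left(-29\right) = \left(-22 + 1\right) \left(-29\right) = \left(-21\right) \left(-29\right) = 609$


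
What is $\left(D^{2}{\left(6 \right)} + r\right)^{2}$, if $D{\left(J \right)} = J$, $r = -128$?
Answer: $8464$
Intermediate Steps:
$\left(D^{2}{\left(6 \right)} + r\right)^{2} = \left(6^{2} - 128\right)^{2} = \left(36 - 128\right)^{2} = \left(-92\right)^{2} = 8464$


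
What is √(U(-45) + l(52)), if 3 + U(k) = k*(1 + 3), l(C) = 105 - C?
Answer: I*√130 ≈ 11.402*I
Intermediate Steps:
U(k) = -3 + 4*k (U(k) = -3 + k*(1 + 3) = -3 + k*4 = -3 + 4*k)
√(U(-45) + l(52)) = √((-3 + 4*(-45)) + (105 - 1*52)) = √((-3 - 180) + (105 - 52)) = √(-183 + 53) = √(-130) = I*√130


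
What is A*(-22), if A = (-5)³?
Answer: 2750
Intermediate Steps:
A = -125
A*(-22) = -125*(-22) = 2750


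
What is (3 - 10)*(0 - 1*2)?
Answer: 14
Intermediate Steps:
(3 - 10)*(0 - 1*2) = -7*(0 - 2) = -7*(-2) = 14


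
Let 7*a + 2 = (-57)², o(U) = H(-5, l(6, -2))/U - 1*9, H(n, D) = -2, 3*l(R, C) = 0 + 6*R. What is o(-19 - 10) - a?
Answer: -95976/203 ≈ -472.79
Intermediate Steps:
l(R, C) = 2*R (l(R, C) = (0 + 6*R)/3 = (6*R)/3 = 2*R)
o(U) = -9 - 2/U (o(U) = -2/U - 1*9 = -2/U - 9 = -9 - 2/U)
a = 3247/7 (a = -2/7 + (⅐)*(-57)² = -2/7 + (⅐)*3249 = -2/7 + 3249/7 = 3247/7 ≈ 463.86)
o(-19 - 10) - a = (-9 - 2/(-19 - 10)) - 1*3247/7 = (-9 - 2/(-29)) - 3247/7 = (-9 - 2*(-1/29)) - 3247/7 = (-9 + 2/29) - 3247/7 = -259/29 - 3247/7 = -95976/203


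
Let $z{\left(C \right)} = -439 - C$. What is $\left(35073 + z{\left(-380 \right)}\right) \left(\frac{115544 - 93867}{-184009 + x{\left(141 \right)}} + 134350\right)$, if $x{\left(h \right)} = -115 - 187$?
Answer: $\frac{867022311311422}{184311} \approx 4.7041 \cdot 10^{9}$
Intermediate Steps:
$x{\left(h \right)} = -302$
$\left(35073 + z{\left(-380 \right)}\right) \left(\frac{115544 - 93867}{-184009 + x{\left(141 \right)}} + 134350\right) = \left(35073 - 59\right) \left(\frac{115544 - 93867}{-184009 - 302} + 134350\right) = \left(35073 + \left(-439 + 380\right)\right) \left(\frac{21677}{-184311} + 134350\right) = \left(35073 - 59\right) \left(21677 \left(- \frac{1}{184311}\right) + 134350\right) = 35014 \left(- \frac{21677}{184311} + 134350\right) = 35014 \cdot \frac{24762161173}{184311} = \frac{867022311311422}{184311}$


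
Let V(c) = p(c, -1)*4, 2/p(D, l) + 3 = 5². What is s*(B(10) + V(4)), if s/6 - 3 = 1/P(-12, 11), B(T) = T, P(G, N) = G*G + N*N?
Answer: 544464/2915 ≈ 186.78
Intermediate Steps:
p(D, l) = 1/11 (p(D, l) = 2/(-3 + 5²) = 2/(-3 + 25) = 2/22 = 2*(1/22) = 1/11)
V(c) = 4/11 (V(c) = (1/11)*4 = 4/11)
P(G, N) = G² + N²
s = 4776/265 (s = 18 + 6/((-12)² + 11²) = 18 + 6/(144 + 121) = 18 + 6/265 = 4776/265 ≈ 18.023)
s*(B(10) + V(4)) = 4776*(10 + 4/11)/265 = (4776/265)*(114/11) = 544464/2915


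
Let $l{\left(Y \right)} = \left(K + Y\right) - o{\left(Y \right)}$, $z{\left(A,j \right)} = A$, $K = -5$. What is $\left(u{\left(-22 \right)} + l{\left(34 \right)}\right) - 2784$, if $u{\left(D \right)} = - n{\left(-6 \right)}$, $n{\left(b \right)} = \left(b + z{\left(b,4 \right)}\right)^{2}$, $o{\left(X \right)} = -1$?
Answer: $-2898$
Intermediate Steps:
$l{\left(Y \right)} = -4 + Y$ ($l{\left(Y \right)} = \left(-5 + Y\right) - -1 = \left(-5 + Y\right) + 1 = -4 + Y$)
$n{\left(b \right)} = 4 b^{2}$ ($n{\left(b \right)} = \left(b + b\right)^{2} = \left(2 b\right)^{2} = 4 b^{2}$)
$u{\left(D \right)} = -144$ ($u{\left(D \right)} = - 4 \left(-6\right)^{2} = - 4 \cdot 36 = \left(-1\right) 144 = -144$)
$\left(u{\left(-22 \right)} + l{\left(34 \right)}\right) - 2784 = \left(-144 + \left(-4 + 34\right)\right) - 2784 = \left(-144 + 30\right) - 2784 = -114 - 2784 = -2898$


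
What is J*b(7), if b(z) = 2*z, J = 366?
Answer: 5124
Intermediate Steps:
J*b(7) = 366*(2*7) = 366*14 = 5124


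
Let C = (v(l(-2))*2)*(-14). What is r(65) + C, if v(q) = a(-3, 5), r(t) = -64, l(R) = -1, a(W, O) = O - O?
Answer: -64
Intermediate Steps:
a(W, O) = 0
v(q) = 0
C = 0 (C = (0*2)*(-14) = 0*(-14) = 0)
r(65) + C = -64 + 0 = -64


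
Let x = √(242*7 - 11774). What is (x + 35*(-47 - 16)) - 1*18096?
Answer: -20301 + 12*I*√70 ≈ -20301.0 + 100.4*I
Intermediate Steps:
x = 12*I*√70 (x = √(1694 - 11774) = √(-10080) = 12*I*√70 ≈ 100.4*I)
(x + 35*(-47 - 16)) - 1*18096 = (12*I*√70 + 35*(-47 - 16)) - 1*18096 = (12*I*√70 + 35*(-63)) - 18096 = (12*I*√70 - 2205) - 18096 = (-2205 + 12*I*√70) - 18096 = -20301 + 12*I*√70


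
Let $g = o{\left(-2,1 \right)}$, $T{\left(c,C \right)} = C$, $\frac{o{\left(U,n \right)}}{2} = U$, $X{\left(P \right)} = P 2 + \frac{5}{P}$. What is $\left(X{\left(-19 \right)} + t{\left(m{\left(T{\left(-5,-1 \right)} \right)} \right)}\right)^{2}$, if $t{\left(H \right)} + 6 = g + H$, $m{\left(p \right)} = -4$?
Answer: $\frac{986049}{361} \approx 2731.4$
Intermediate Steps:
$X{\left(P \right)} = 2 P + \frac{5}{P}$
$o{\left(U,n \right)} = 2 U$
$g = -4$ ($g = 2 \left(-2\right) = -4$)
$t{\left(H \right)} = -10 + H$ ($t{\left(H \right)} = -6 + \left(-4 + H\right) = -10 + H$)
$\left(X{\left(-19 \right)} + t{\left(m{\left(T{\left(-5,-1 \right)} \right)} \right)}\right)^{2} = \left(\left(2 \left(-19\right) + \frac{5}{-19}\right) - 14\right)^{2} = \left(\left(-38 + 5 \left(- \frac{1}{19}\right)\right) - 14\right)^{2} = \left(\left(-38 - \frac{5}{19}\right) - 14\right)^{2} = \left(- \frac{727}{19} - 14\right)^{2} = \left(- \frac{993}{19}\right)^{2} = \frac{986049}{361}$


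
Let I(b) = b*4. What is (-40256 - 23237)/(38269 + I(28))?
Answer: -63493/38381 ≈ -1.6543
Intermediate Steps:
I(b) = 4*b
(-40256 - 23237)/(38269 + I(28)) = (-40256 - 23237)/(38269 + 4*28) = -63493/(38269 + 112) = -63493/38381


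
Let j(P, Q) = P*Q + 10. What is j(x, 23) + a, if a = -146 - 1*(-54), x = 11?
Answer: 171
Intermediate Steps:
j(P, Q) = 10 + P*Q
a = -92 (a = -146 + 54 = -92)
j(x, 23) + a = (10 + 11*23) - 92 = (10 + 253) - 92 = 263 - 92 = 171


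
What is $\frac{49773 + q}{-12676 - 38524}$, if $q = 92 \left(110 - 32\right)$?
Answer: $- \frac{56949}{51200} \approx -1.1123$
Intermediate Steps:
$q = 7176$ ($q = 92 \cdot 78 = 7176$)
$\frac{49773 + q}{-12676 - 38524} = \frac{49773 + 7176}{-12676 - 38524} = \frac{56949}{-51200} = 56949 \left(- \frac{1}{51200}\right) = - \frac{56949}{51200}$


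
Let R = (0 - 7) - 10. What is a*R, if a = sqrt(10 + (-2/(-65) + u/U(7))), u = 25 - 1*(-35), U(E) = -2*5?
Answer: -17*sqrt(17030)/65 ≈ -34.130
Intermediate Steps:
U(E) = -10
u = 60 (u = 25 + 35 = 60)
a = sqrt(17030)/65 (a = sqrt(10 + (-2/(-65) + 60/(-10))) = sqrt(10 + (-2*(-1/65) + 60*(-1/10))) = sqrt(10 + (2/65 - 6)) = sqrt(10 - 388/65) = sqrt(262/65) = sqrt(17030)/65 ≈ 2.0077)
R = -17 (R = -7 - 10 = -17)
a*R = (sqrt(17030)/65)*(-17) = -17*sqrt(17030)/65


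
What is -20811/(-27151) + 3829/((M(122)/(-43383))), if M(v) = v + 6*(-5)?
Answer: -4510145913945/2497892 ≈ -1.8056e+6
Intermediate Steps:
M(v) = -30 + v (M(v) = v - 30 = -30 + v)
-20811/(-27151) + 3829/((M(122)/(-43383))) = -20811/(-27151) + 3829/(((-30 + 122)/(-43383))) = -20811*(-1/27151) + 3829/((92*(-1/43383))) = 20811/27151 + 3829/(-92/43383) = 20811/27151 + 3829*(-43383/92) = 20811/27151 - 166113507/92 = -4510145913945/2497892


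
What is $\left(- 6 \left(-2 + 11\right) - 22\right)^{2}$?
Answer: $5776$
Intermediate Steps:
$\left(- 6 \left(-2 + 11\right) - 22\right)^{2} = \left(\left(-6\right) 9 - 22\right)^{2} = \left(-54 - 22\right)^{2} = \left(-76\right)^{2} = 5776$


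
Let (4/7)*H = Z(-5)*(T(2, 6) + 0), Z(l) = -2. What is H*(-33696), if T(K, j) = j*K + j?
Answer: 2122848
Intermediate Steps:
T(K, j) = j + K*j (T(K, j) = K*j + j = j + K*j)
H = -63 (H = 7*(-2*(6*(1 + 2) + 0))/4 = 7*(-2*(6*3 + 0))/4 = 7*(-2*(18 + 0))/4 = 7*(-2*18)/4 = (7/4)*(-36) = -63)
H*(-33696) = -63*(-33696) = 2122848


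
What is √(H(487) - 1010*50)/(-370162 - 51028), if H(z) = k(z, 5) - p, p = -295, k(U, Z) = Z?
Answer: -I*√502/42119 ≈ -0.00053195*I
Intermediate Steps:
H(z) = 300 (H(z) = 5 - 1*(-295) = 5 + 295 = 300)
√(H(487) - 1010*50)/(-370162 - 51028) = √(300 - 1010*50)/(-370162 - 51028) = √(300 - 50500)/(-421190) = √(-50200)*(-1/421190) = (10*I*√502)*(-1/421190) = -I*√502/42119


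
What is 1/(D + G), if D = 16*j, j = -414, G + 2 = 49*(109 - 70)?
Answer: -1/4715 ≈ -0.00021209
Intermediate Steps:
G = 1909 (G = -2 + 49*(109 - 70) = -2 + 49*39 = -2 + 1911 = 1909)
D = -6624 (D = 16*(-414) = -6624)
1/(D + G) = 1/(-6624 + 1909) = 1/(-4715) = -1/4715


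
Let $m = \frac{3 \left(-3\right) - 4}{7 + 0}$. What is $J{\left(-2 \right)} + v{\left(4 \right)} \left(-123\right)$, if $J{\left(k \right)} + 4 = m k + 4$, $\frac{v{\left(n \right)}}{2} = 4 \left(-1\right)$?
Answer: $\frac{6914}{7} \approx 987.71$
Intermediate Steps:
$m = - \frac{13}{7}$ ($m = \frac{-9 - 4}{7} = \left(-13\right) \frac{1}{7} = - \frac{13}{7} \approx -1.8571$)
$v{\left(n \right)} = -8$ ($v{\left(n \right)} = 2 \cdot 4 \left(-1\right) = 2 \left(-4\right) = -8$)
$J{\left(k \right)} = - \frac{13 k}{7}$ ($J{\left(k \right)} = -4 - \left(-4 + \frac{13 k}{7}\right) = - \frac{13 k}{7}$)
$J{\left(-2 \right)} + v{\left(4 \right)} \left(-123\right) = \left(- \frac{13}{7}\right) \left(-2\right) - -984 = \frac{26}{7} + 984 = \frac{6914}{7}$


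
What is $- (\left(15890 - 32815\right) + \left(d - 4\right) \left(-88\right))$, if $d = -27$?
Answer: $14197$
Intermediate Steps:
$- (\left(15890 - 32815\right) + \left(d - 4\right) \left(-88\right)) = - (\left(15890 - 32815\right) + \left(-27 - 4\right) \left(-88\right)) = - (-16925 - -2728) = - (-16925 + 2728) = \left(-1\right) \left(-14197\right) = 14197$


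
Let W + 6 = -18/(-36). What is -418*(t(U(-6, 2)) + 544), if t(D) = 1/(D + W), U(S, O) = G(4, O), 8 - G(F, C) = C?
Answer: -228228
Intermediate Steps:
W = -11/2 (W = -6 - 18/(-36) = -6 - 18*(-1/36) = -6 + 1/2 = -11/2 ≈ -5.5000)
G(F, C) = 8 - C
U(S, O) = 8 - O
t(D) = 1/(-11/2 + D) (t(D) = 1/(D - 11/2) = 1/(-11/2 + D))
-418*(t(U(-6, 2)) + 544) = -418*(2/(-11 + 2*(8 - 1*2)) + 544) = -418*(2/(-11 + 2*(8 - 2)) + 544) = -418*(2/(-11 + 2*6) + 544) = -418*(2/(-11 + 12) + 544) = -418*(2/1 + 544) = -418*(2*1 + 544) = -418*(2 + 544) = -418*546 = -228228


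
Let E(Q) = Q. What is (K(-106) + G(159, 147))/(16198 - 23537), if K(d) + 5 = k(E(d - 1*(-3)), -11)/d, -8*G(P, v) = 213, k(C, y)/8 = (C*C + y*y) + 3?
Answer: 356865/3111736 ≈ 0.11468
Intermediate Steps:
k(C, y) = 24 + 8*C² + 8*y² (k(C, y) = 8*((C*C + y*y) + 3) = 8*((C² + y²) + 3) = 8*(3 + C² + y²) = 24 + 8*C² + 8*y²)
G(P, v) = -213/8 (G(P, v) = -⅛*213 = -213/8)
K(d) = -5 + (992 + 8*(3 + d)²)/d (K(d) = -5 + (24 + 8*(d - 1*(-3))² + 8*(-11)²)/d = -5 + (24 + 8*(d + 3)² + 8*121)/d = -5 + (24 + 8*(3 + d)² + 968)/d = -5 + (992 + 8*(3 + d)²)/d)
(K(-106) + G(159, 147))/(16198 - 23537) = ((43 + 8*(-106) + 1064/(-106)) - 213/8)/(16198 - 23537) = ((43 - 848 + 1064*(-1/106)) - 213/8)/(-7339) = ((43 - 848 - 532/53) - 213/8)*(-1/7339) = (-43197/53 - 213/8)*(-1/7339) = -356865/424*(-1/7339) = 356865/3111736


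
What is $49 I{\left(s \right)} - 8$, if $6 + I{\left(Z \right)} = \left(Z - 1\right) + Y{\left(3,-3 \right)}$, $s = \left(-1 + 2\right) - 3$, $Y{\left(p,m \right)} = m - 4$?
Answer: $-792$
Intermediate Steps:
$Y{\left(p,m \right)} = -4 + m$
$s = -2$ ($s = 1 - 3 = -2$)
$I{\left(Z \right)} = -14 + Z$ ($I{\left(Z \right)} = -6 + \left(\left(Z - 1\right) - 7\right) = -6 + \left(\left(-1 + Z\right) - 7\right) = -6 + \left(-8 + Z\right) = -14 + Z$)
$49 I{\left(s \right)} - 8 = 49 \left(-14 - 2\right) - 8 = 49 \left(-16\right) - 8 = -784 - 8 = -792$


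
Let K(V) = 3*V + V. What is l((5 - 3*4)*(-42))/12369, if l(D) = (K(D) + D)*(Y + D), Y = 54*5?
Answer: 39480/589 ≈ 67.029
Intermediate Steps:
K(V) = 4*V
Y = 270
l(D) = 5*D*(270 + D) (l(D) = (4*D + D)*(270 + D) = (5*D)*(270 + D) = 5*D*(270 + D))
l((5 - 3*4)*(-42))/12369 = (5*((5 - 3*4)*(-42))*(270 + (5 - 3*4)*(-42)))/12369 = (5*((5 - 12)*(-42))*(270 + (5 - 12)*(-42)))*(1/12369) = (5*(-7*(-42))*(270 - 7*(-42)))*(1/12369) = (5*294*(270 + 294))*(1/12369) = (5*294*564)*(1/12369) = 829080*(1/12369) = 39480/589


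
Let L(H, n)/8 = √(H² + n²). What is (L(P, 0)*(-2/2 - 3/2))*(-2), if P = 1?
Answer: 40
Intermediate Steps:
L(H, n) = 8*√(H² + n²)
(L(P, 0)*(-2/2 - 3/2))*(-2) = ((8*√(1² + 0²))*(-2/2 - 3/2))*(-2) = ((8*√(1 + 0))*(-2*½ - 3*½))*(-2) = ((8*√1)*(-1 - 3/2))*(-2) = ((8*1)*(-5/2))*(-2) = (8*(-5/2))*(-2) = -20*(-2) = 40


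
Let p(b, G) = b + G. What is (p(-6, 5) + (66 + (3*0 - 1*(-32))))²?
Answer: 9409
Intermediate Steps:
p(b, G) = G + b
(p(-6, 5) + (66 + (3*0 - 1*(-32))))² = ((5 - 6) + (66 + (3*0 - 1*(-32))))² = (-1 + (66 + (0 + 32)))² = (-1 + (66 + 32))² = (-1 + 98)² = 97² = 9409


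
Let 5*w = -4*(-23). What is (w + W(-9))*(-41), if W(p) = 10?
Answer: -5822/5 ≈ -1164.4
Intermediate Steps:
w = 92/5 (w = (-4*(-23))/5 = (⅕)*92 = 92/5 ≈ 18.400)
(w + W(-9))*(-41) = (92/5 + 10)*(-41) = (142/5)*(-41) = -5822/5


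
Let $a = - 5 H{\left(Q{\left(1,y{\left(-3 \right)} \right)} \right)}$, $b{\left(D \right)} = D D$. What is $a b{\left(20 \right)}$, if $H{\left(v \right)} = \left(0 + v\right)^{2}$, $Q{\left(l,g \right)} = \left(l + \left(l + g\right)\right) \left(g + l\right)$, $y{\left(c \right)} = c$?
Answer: $-8000$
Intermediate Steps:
$b{\left(D \right)} = D^{2}$
$Q{\left(l,g \right)} = \left(g + l\right) \left(g + 2 l\right)$ ($Q{\left(l,g \right)} = \left(l + \left(g + l\right)\right) \left(g + l\right) = \left(g + 2 l\right) \left(g + l\right) = \left(g + l\right) \left(g + 2 l\right)$)
$H{\left(v \right)} = v^{2}$
$a = -20$ ($a = - 5 \left(\left(-3\right)^{2} + 2 \cdot 1^{2} + 3 \left(-3\right) 1\right)^{2} = - 5 \left(9 + 2 \cdot 1 - 9\right)^{2} = - 5 \left(9 + 2 - 9\right)^{2} = - 5 \cdot 2^{2} = \left(-5\right) 4 = -20$)
$a b{\left(20 \right)} = - 20 \cdot 20^{2} = \left(-20\right) 400 = -8000$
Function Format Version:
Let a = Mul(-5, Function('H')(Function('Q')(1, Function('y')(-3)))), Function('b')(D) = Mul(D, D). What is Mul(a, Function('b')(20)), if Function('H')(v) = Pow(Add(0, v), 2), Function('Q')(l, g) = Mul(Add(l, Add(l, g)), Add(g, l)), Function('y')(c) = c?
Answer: -8000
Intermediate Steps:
Function('b')(D) = Pow(D, 2)
Function('Q')(l, g) = Mul(Add(g, l), Add(g, Mul(2, l))) (Function('Q')(l, g) = Mul(Add(l, Add(g, l)), Add(g, l)) = Mul(Add(g, Mul(2, l)), Add(g, l)) = Mul(Add(g, l), Add(g, Mul(2, l))))
Function('H')(v) = Pow(v, 2)
a = -20 (a = Mul(-5, Pow(Add(Pow(-3, 2), Mul(2, Pow(1, 2)), Mul(3, -3, 1)), 2)) = Mul(-5, Pow(Add(9, Mul(2, 1), -9), 2)) = Mul(-5, Pow(Add(9, 2, -9), 2)) = Mul(-5, Pow(2, 2)) = Mul(-5, 4) = -20)
Mul(a, Function('b')(20)) = Mul(-20, Pow(20, 2)) = Mul(-20, 400) = -8000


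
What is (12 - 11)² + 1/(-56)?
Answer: 55/56 ≈ 0.98214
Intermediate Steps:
(12 - 11)² + 1/(-56) = 1² - 1/56 = 1 - 1/56 = 55/56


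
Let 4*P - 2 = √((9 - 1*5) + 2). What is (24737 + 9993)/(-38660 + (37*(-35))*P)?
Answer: -145615944/164741405 + 3598028*√6/494224215 ≈ -0.86607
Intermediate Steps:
P = ½ + √6/4 (P = ½ + √((9 - 1*5) + 2)/4 = ½ + √((9 - 5) + 2)/4 = ½ + √(4 + 2)/4 = ½ + √6/4 ≈ 1.1124)
(24737 + 9993)/(-38660 + (37*(-35))*P) = (24737 + 9993)/(-38660 + (37*(-35))*(½ + √6/4)) = 34730/(-38660 - 1295*(½ + √6/4)) = 34730/(-38660 + (-1295/2 - 1295*√6/4)) = 34730/(-78615/2 - 1295*√6/4)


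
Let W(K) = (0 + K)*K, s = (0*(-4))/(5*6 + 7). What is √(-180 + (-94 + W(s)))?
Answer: I*√274 ≈ 16.553*I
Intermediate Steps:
s = 0 (s = 0/(30 + 7) = 0/37 = 0*(1/37) = 0)
W(K) = K² (W(K) = K*K = K²)
√(-180 + (-94 + W(s))) = √(-180 + (-94 + 0²)) = √(-180 + (-94 + 0)) = √(-180 - 94) = √(-274) = I*√274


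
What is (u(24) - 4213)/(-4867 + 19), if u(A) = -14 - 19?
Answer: 2123/2424 ≈ 0.87582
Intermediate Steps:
u(A) = -33
(u(24) - 4213)/(-4867 + 19) = (-33 - 4213)/(-4867 + 19) = -4246/(-4848) = -4246*(-1/4848) = 2123/2424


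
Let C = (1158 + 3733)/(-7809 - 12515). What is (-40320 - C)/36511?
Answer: -819458789/742049564 ≈ -1.1043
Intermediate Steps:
C = -4891/20324 (C = 4891/(-20324) = 4891*(-1/20324) = -4891/20324 ≈ -0.24065)
(-40320 - C)/36511 = (-40320 - 1*(-4891/20324))/36511 = (-40320 + 4891/20324)*(1/36511) = -819458789/20324*1/36511 = -819458789/742049564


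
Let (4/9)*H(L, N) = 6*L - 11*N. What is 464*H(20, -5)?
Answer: 182700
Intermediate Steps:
H(L, N) = -99*N/4 + 27*L/2 (H(L, N) = 9*(6*L - 11*N)/4 = 9*(-11*N + 6*L)/4 = -99*N/4 + 27*L/2)
464*H(20, -5) = 464*(-99/4*(-5) + (27/2)*20) = 464*(495/4 + 270) = 464*(1575/4) = 182700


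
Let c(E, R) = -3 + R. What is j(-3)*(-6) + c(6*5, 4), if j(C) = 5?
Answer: -29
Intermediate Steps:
j(-3)*(-6) + c(6*5, 4) = 5*(-6) + (-3 + 4) = -30 + 1 = -29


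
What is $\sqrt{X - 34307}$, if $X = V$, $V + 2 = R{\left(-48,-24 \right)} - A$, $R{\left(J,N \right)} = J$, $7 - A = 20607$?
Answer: $i \sqrt{13757} \approx 117.29 i$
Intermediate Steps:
$A = -20600$ ($A = 7 - 20607 = -20600$)
$V = 20550$ ($V = -2 - -20552 = -2 + \left(-48 + 20600\right) = -2 + 20552 = 20550$)
$X = 20550$
$\sqrt{X - 34307} = \sqrt{20550 - 34307} = \sqrt{-13757} = i \sqrt{13757}$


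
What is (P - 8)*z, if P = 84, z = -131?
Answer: -9956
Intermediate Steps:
(P - 8)*z = (84 - 8)*(-131) = 76*(-131) = -9956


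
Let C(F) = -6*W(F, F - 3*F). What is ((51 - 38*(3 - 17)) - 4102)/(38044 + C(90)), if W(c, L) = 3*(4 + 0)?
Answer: -3519/37972 ≈ -0.092674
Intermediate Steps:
W(c, L) = 12 (W(c, L) = 3*4 = 12)
C(F) = -72 (C(F) = -6*12 = -72)
((51 - 38*(3 - 17)) - 4102)/(38044 + C(90)) = ((51 - 38*(3 - 17)) - 4102)/(38044 - 72) = ((51 - 38*(-14)) - 4102)/37972 = ((51 + 532) - 4102)*(1/37972) = (583 - 4102)*(1/37972) = -3519*1/37972 = -3519/37972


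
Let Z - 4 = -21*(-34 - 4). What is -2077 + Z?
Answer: -1275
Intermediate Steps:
Z = 802 (Z = 4 - 21*(-34 - 4) = 4 - 21*(-38) = 4 + 798 = 802)
-2077 + Z = -2077 + 802 = -1275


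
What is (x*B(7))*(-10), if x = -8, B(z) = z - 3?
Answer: 320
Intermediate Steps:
B(z) = -3 + z
(x*B(7))*(-10) = -8*(-3 + 7)*(-10) = -8*4*(-10) = -32*(-10) = 320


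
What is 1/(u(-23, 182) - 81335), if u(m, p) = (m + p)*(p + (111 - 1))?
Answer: -1/34907 ≈ -2.8648e-5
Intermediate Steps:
u(m, p) = (110 + p)*(m + p) (u(m, p) = (m + p)*(p + 110) = (m + p)*(110 + p) = (110 + p)*(m + p))
1/(u(-23, 182) - 81335) = 1/((182**2 + 110*(-23) + 110*182 - 23*182) - 81335) = 1/((33124 - 2530 + 20020 - 4186) - 81335) = 1/(46428 - 81335) = 1/(-34907) = -1/34907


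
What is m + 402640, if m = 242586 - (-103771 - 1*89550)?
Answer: 838547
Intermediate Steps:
m = 435907 (m = 242586 - (-103771 - 89550) = 242586 - 1*(-193321) = 242586 + 193321 = 435907)
m + 402640 = 435907 + 402640 = 838547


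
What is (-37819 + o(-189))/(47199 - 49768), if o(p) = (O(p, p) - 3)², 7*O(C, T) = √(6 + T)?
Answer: 1852873/125881 + 6*I*√183/17983 ≈ 14.719 + 0.0045135*I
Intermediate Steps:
O(C, T) = √(6 + T)/7
o(p) = (-3 + √(6 + p)/7)² (o(p) = (√(6 + p)/7 - 3)² = (-3 + √(6 + p)/7)²)
(-37819 + o(-189))/(47199 - 49768) = (-37819 + (-21 + √(6 - 189))²/49)/(47199 - 49768) = (-37819 + (-21 + √(-183))²/49)/(-2569) = (-37819 + (-21 + I*√183)²/49)*(-1/2569) = 37819/2569 - (-21 + I*√183)²/125881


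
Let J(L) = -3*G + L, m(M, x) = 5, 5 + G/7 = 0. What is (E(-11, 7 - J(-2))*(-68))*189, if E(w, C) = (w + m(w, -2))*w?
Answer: -848232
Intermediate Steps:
G = -35 (G = -35 + 7*0 = -35 + 0 = -35)
J(L) = 105 + L (J(L) = -3*(-35) + L = 105 + L)
E(w, C) = w*(5 + w) (E(w, C) = (w + 5)*w = (5 + w)*w = w*(5 + w))
(E(-11, 7 - J(-2))*(-68))*189 = (-11*(5 - 11)*(-68))*189 = (-11*(-6)*(-68))*189 = (66*(-68))*189 = -4488*189 = -848232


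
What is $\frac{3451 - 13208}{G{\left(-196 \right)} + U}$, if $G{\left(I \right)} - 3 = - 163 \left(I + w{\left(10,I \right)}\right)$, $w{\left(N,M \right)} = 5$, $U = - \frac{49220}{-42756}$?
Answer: $- \frac{9481143}{30256819} \approx -0.31336$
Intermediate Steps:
$U = \frac{12305}{10689}$ ($U = \left(-49220\right) \left(- \frac{1}{42756}\right) = \frac{12305}{10689} \approx 1.1512$)
$G{\left(I \right)} = -812 - 163 I$ ($G{\left(I \right)} = 3 - 163 \left(I + 5\right) = 3 - 163 \left(5 + I\right) = 3 - \left(815 + 163 I\right) = -812 - 163 I$)
$\frac{3451 - 13208}{G{\left(-196 \right)} + U} = \frac{3451 - 13208}{\left(-812 - -31948\right) + \frac{12305}{10689}} = - \frac{9757}{\left(-812 + 31948\right) + \frac{12305}{10689}} = - \frac{9757}{31136 + \frac{12305}{10689}} = - \frac{9757}{\frac{332825009}{10689}} = \left(-9757\right) \frac{10689}{332825009} = - \frac{9481143}{30256819}$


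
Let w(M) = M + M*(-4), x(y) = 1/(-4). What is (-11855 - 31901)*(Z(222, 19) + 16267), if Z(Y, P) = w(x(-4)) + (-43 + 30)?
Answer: -711242841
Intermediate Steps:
x(y) = -¼
w(M) = -3*M (w(M) = M - 4*M = -3*M)
Z(Y, P) = -49/4 (Z(Y, P) = -3*(-¼) + (-43 + 30) = ¾ - 13 = -49/4)
(-11855 - 31901)*(Z(222, 19) + 16267) = (-11855 - 31901)*(-49/4 + 16267) = -43756*65019/4 = -711242841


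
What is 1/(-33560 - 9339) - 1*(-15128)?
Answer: 648976071/42899 ≈ 15128.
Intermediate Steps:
1/(-33560 - 9339) - 1*(-15128) = 1/(-42899) + 15128 = -1/42899 + 15128 = 648976071/42899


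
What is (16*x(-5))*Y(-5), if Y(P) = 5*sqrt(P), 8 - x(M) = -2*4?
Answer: 1280*I*sqrt(5) ≈ 2862.2*I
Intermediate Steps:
x(M) = 16 (x(M) = 8 - (-2)*4 = 8 - 1*(-8) = 8 + 8 = 16)
(16*x(-5))*Y(-5) = (16*16)*(5*sqrt(-5)) = 256*(5*(I*sqrt(5))) = 256*(5*I*sqrt(5)) = 1280*I*sqrt(5)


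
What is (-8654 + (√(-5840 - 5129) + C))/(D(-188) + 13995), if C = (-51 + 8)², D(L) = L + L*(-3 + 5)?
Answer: -6805/13431 + I*√10969/13431 ≈ -0.50666 + 0.0077979*I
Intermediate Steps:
D(L) = 3*L (D(L) = L + L*2 = L + 2*L = 3*L)
C = 1849 (C = (-43)² = 1849)
(-8654 + (√(-5840 - 5129) + C))/(D(-188) + 13995) = (-8654 + (√(-5840 - 5129) + 1849))/(3*(-188) + 13995) = (-8654 + (√(-10969) + 1849))/(-564 + 13995) = (-8654 + (I*√10969 + 1849))/13431 = (-8654 + (1849 + I*√10969))*(1/13431) = (-6805 + I*√10969)*(1/13431) = -6805/13431 + I*√10969/13431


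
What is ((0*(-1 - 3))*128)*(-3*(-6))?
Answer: 0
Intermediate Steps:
((0*(-1 - 3))*128)*(-3*(-6)) = ((0*(-4))*128)*18 = (0*128)*18 = 0*18 = 0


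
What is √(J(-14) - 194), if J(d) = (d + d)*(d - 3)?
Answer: √282 ≈ 16.793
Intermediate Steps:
J(d) = 2*d*(-3 + d) (J(d) = (2*d)*(-3 + d) = 2*d*(-3 + d))
√(J(-14) - 194) = √(2*(-14)*(-3 - 14) - 194) = √(2*(-14)*(-17) - 194) = √(476 - 194) = √282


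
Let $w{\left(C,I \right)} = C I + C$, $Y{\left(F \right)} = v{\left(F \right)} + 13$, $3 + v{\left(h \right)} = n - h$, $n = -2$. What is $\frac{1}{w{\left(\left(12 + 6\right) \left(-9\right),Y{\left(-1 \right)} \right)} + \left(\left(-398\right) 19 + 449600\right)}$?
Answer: $\frac{1}{440418} \approx 2.2706 \cdot 10^{-6}$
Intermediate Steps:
$v{\left(h \right)} = -5 - h$ ($v{\left(h \right)} = -3 - \left(2 + h\right) = -5 - h$)
$Y{\left(F \right)} = 8 - F$ ($Y{\left(F \right)} = \left(-5 - F\right) + 13 = 8 - F$)
$w{\left(C,I \right)} = C + C I$
$\frac{1}{w{\left(\left(12 + 6\right) \left(-9\right),Y{\left(-1 \right)} \right)} + \left(\left(-398\right) 19 + 449600\right)} = \frac{1}{\left(12 + 6\right) \left(-9\right) \left(1 + \left(8 - -1\right)\right) + \left(\left(-398\right) 19 + 449600\right)} = \frac{1}{18 \left(-9\right) \left(1 + \left(8 + 1\right)\right) + \left(-7562 + 449600\right)} = \frac{1}{- 162 \left(1 + 9\right) + 442038} = \frac{1}{\left(-162\right) 10 + 442038} = \frac{1}{-1620 + 442038} = \frac{1}{440418}$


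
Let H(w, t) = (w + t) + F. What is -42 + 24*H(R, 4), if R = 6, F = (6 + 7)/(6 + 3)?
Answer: 698/3 ≈ 232.67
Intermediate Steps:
F = 13/9 ≈ 1.4444
H(w, t) = 13/9 + t + w (H(w, t) = (w + t) + 13/9 = (t + w) + 13/9 = 13/9 + t + w)
-42 + 24*H(R, 4) = -42 + 24*(13/9 + 4 + 6) = -42 + 24*(103/9) = -42 + 824/3 = 698/3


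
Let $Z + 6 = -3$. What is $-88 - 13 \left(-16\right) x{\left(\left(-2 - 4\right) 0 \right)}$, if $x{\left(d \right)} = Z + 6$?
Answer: $-712$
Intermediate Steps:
$Z = -9$ ($Z = -6 - 3 = -9$)
$x{\left(d \right)} = -3$ ($x{\left(d \right)} = -9 + 6 = -3$)
$-88 - 13 \left(-16\right) x{\left(\left(-2 - 4\right) 0 \right)} = -88 - 13 \left(-16\right) \left(-3\right) = -88 - \left(-208\right) \left(-3\right) = -88 - 624 = -712$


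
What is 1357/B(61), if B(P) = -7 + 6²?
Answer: 1357/29 ≈ 46.793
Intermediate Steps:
B(P) = 29 (B(P) = -7 + 36 = 29)
1357/B(61) = 1357/29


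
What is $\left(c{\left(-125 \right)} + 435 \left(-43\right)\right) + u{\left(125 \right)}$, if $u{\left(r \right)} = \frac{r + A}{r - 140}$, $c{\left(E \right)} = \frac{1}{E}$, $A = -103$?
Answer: $- \frac{7014928}{375} \approx -18706.0$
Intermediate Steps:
$u{\left(r \right)} = \frac{-103 + r}{-140 + r}$ ($u{\left(r \right)} = \frac{r - 103}{r - 140} = \frac{-103 + r}{-140 + r}$)
$\left(c{\left(-125 \right)} + 435 \left(-43\right)\right) + u{\left(125 \right)} = \left(\frac{1}{-125} + 435 \left(-43\right)\right) + \frac{-103 + 125}{-140 + 125} = \left(- \frac{1}{125} - 18705\right) + \frac{1}{-15} \cdot 22 = - \frac{2338126}{125} - \frac{22}{15} = - \frac{7014928}{375}$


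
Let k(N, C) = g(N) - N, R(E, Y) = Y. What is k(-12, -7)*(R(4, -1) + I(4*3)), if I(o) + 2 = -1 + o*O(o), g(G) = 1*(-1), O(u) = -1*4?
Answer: -572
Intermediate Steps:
O(u) = -4
g(G) = -1
k(N, C) = -1 - N
I(o) = -3 - 4*o (I(o) = -2 + (-1 + o*(-4)) = -2 + (-1 - 4*o) = -3 - 4*o)
k(-12, -7)*(R(4, -1) + I(4*3)) = (-1 - 1*(-12))*(-1 + (-3 - 16*3)) = (-1 + 12)*(-1 + (-3 - 4*12)) = 11*(-1 + (-3 - 48)) = 11*(-1 - 51) = 11*(-52) = -572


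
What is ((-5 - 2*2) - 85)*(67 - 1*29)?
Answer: -3572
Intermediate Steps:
((-5 - 2*2) - 85)*(67 - 1*29) = ((-5 - 4) - 85)*(67 - 29) = (-9 - 85)*38 = -94*38 = -3572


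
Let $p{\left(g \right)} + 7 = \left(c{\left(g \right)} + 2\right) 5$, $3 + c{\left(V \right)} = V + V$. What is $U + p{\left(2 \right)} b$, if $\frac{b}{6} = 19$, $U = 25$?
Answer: $937$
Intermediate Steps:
$b = 114$ ($b = 6 \cdot 19 = 114$)
$c{\left(V \right)} = -3 + 2 V$ ($c{\left(V \right)} = -3 + \left(V + V\right) = -3 + 2 V$)
$p{\left(g \right)} = -12 + 10 g$ ($p{\left(g \right)} = -7 + \left(\left(-3 + 2 g\right) + 2\right) 5 = -7 + \left(-1 + 2 g\right) 5 = -7 + \left(-5 + 10 g\right) = -12 + 10 g$)
$U + p{\left(2 \right)} b = 25 + \left(-12 + 10 \cdot 2\right) 114 = 25 + \left(-12 + 20\right) 114 = 25 + 8 \cdot 114 = 25 + 912 = 937$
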